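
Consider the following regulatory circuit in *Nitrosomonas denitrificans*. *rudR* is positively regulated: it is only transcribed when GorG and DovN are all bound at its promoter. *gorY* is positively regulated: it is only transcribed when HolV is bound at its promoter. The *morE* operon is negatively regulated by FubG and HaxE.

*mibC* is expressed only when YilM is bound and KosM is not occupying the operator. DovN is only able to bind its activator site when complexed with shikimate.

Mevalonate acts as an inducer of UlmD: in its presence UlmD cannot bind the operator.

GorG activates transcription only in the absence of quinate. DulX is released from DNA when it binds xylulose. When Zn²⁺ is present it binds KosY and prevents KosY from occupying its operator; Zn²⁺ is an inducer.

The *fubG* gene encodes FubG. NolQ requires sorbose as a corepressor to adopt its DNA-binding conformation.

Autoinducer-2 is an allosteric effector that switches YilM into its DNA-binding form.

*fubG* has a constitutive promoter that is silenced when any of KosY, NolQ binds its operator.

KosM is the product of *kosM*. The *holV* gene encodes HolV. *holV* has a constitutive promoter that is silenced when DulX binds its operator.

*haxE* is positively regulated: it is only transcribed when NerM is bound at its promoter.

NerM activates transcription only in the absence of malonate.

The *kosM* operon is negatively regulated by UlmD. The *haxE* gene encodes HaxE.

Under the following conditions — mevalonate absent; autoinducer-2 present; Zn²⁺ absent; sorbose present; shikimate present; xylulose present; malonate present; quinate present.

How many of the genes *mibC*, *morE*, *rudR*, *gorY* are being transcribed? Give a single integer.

3

Mevalonate is absent, so UlmD is active.
With repressor UlmD bound, *kosM* is not transcribed.
So KosM is not produced.
Autoinducer-2 is present, so YilM is active.
No repressor is bound and YilM is active, so *mibC* is transcribed.
→ *mibC* is ON.
Zn²⁺ is absent, so KosY is active.
Sorbose is present, so NolQ is active.
With repressor KosY bound, *fubG* is not transcribed.
So FubG is not produced.
Malonate is present, so NerM is inactive.
Required activator NerM is absent, so *haxE* is not transcribed.
So HaxE is not produced.
With no repressor bound, *morE* is transcribed.
→ *morE* is ON.
Quinate is present, so GorG is inactive.
Shikimate is present, so DovN is active.
Required activator GorG is absent, so *rudR* is not transcribed.
→ *rudR* is OFF.
Xylulose is present, so DulX is inactive.
With no repressor bound, *holV* is transcribed.
So HolV is produced and active.
No repressor is bound and HolV is active, so *gorY* is transcribed.
→ *gorY* is ON.
3 of the 4 genes are transcribed.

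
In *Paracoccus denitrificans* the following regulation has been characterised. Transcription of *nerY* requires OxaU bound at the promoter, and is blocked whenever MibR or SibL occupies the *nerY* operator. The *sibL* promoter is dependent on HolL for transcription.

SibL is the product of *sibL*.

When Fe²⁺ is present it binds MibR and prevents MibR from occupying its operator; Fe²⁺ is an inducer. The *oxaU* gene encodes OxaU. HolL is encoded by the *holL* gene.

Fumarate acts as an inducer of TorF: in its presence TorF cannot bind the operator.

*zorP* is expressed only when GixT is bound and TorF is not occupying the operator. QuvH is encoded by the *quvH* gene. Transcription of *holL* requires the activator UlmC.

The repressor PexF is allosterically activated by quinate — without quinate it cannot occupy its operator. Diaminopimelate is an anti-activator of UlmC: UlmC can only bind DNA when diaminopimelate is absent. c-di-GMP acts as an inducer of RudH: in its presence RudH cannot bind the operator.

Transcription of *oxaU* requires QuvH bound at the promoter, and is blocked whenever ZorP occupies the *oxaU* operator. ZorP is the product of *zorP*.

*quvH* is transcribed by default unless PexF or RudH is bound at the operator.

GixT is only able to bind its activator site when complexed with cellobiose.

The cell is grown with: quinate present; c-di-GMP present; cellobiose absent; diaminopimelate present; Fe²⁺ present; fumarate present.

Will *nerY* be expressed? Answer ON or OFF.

Fumarate is present, so TorF is inactive.
Cellobiose is absent, so GixT is inactive.
Required activator GixT is absent, so *zorP* is not transcribed.
So ZorP is not produced.
Quinate is present, so PexF is active.
c-di-GMP is present, so RudH is inactive.
With repressor PexF bound, *quvH* is not transcribed.
So QuvH is not produced.
Required activator QuvH is absent, so *oxaU* is not transcribed.
So OxaU is not produced.
Fe²⁺ is present, so MibR is inactive.
Diaminopimelate is present, so UlmC is inactive.
Required activator UlmC is absent, so *holL* is not transcribed.
So HolL is not produced.
Required activator HolL is absent, so *sibL* is not transcribed.
So SibL is not produced.
Required activator OxaU is absent, so *nerY* is not transcribed.

OFF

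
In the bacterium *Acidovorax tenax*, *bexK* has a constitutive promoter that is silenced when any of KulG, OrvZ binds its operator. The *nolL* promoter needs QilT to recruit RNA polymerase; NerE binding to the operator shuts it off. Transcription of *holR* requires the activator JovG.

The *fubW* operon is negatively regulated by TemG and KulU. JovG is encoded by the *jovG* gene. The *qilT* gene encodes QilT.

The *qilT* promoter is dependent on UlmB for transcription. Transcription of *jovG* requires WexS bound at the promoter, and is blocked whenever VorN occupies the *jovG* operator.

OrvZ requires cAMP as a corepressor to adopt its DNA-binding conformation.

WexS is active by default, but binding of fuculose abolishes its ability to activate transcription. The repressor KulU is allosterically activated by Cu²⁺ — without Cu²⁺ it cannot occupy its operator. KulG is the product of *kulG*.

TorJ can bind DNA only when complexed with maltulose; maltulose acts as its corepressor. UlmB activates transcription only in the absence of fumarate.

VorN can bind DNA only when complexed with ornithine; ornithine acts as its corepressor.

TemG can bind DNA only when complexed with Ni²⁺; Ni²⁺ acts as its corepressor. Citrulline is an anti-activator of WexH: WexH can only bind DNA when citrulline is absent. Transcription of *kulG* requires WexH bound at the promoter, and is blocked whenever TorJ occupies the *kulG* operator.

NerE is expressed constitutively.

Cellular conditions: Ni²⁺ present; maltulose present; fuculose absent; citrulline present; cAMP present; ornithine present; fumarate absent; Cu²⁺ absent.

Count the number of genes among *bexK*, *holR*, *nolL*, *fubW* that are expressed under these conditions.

0

Maltulose is present, so TorJ is active.
Citrulline is present, so WexH is inactive.
With repressor TorJ bound, *kulG* is not transcribed.
So KulG is not produced.
cAMP is present, so OrvZ is active.
With repressor OrvZ bound, *bexK* is not transcribed.
→ *bexK* is OFF.
Ornithine is present, so VorN is active.
Fuculose is absent, so WexS is active.
With repressor VorN bound, *jovG* is not transcribed.
So JovG is not produced.
Required activator JovG is absent, so *holR* is not transcribed.
→ *holR* is OFF.
NerE is produced constitutively and is active.
Fumarate is absent, so UlmB is active.
No repressor is bound and UlmB is active, so *qilT* is transcribed.
So QilT is produced and active.
With repressor NerE bound, *nolL* is not transcribed.
→ *nolL* is OFF.
Ni²⁺ is present, so TemG is active.
Cu²⁺ is absent, so KulU is inactive.
With repressor TemG bound, *fubW* is not transcribed.
→ *fubW* is OFF.
0 of the 4 genes are transcribed.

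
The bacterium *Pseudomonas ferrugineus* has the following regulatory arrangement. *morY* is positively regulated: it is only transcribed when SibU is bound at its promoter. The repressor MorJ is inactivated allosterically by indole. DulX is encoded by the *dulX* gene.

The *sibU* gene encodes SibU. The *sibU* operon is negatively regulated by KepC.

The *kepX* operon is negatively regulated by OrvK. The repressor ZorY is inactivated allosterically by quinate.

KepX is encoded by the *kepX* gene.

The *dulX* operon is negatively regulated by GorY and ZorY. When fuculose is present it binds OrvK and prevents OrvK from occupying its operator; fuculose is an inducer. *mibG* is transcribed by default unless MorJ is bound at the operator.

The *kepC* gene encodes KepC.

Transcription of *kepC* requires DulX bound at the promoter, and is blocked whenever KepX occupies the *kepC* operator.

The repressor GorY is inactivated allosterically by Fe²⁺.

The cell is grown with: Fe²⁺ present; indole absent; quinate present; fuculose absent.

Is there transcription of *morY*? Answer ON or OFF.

OFF

Fe²⁺ is present, so GorY is inactive.
Quinate is present, so ZorY is inactive.
With no repressor bound, *dulX* is transcribed.
So DulX is produced and active.
Fuculose is absent, so OrvK is active.
With repressor OrvK bound, *kepX* is not transcribed.
So KepX is not produced.
No repressor is bound and DulX is active, so *kepC* is transcribed.
So KepC is produced and active.
With repressor KepC bound, *sibU* is not transcribed.
So SibU is not produced.
Required activator SibU is absent, so *morY* is not transcribed.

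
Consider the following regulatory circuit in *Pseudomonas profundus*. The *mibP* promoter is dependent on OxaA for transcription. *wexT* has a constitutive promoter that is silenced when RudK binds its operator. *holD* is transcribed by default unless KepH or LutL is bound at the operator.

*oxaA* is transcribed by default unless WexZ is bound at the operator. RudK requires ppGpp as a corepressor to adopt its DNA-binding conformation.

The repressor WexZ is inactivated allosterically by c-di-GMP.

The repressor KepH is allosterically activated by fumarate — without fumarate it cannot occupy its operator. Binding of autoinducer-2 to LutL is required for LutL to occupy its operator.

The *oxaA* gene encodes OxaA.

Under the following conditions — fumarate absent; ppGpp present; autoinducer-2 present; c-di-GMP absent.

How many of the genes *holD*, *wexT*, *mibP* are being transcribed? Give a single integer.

Fumarate is absent, so KepH is inactive.
Autoinducer-2 is present, so LutL is active.
With repressor LutL bound, *holD* is not transcribed.
→ *holD* is OFF.
ppGpp is present, so RudK is active.
With repressor RudK bound, *wexT* is not transcribed.
→ *wexT* is OFF.
c-di-GMP is absent, so WexZ is active.
With repressor WexZ bound, *oxaA* is not transcribed.
So OxaA is not produced.
Required activator OxaA is absent, so *mibP* is not transcribed.
→ *mibP* is OFF.
0 of the 3 genes are transcribed.

0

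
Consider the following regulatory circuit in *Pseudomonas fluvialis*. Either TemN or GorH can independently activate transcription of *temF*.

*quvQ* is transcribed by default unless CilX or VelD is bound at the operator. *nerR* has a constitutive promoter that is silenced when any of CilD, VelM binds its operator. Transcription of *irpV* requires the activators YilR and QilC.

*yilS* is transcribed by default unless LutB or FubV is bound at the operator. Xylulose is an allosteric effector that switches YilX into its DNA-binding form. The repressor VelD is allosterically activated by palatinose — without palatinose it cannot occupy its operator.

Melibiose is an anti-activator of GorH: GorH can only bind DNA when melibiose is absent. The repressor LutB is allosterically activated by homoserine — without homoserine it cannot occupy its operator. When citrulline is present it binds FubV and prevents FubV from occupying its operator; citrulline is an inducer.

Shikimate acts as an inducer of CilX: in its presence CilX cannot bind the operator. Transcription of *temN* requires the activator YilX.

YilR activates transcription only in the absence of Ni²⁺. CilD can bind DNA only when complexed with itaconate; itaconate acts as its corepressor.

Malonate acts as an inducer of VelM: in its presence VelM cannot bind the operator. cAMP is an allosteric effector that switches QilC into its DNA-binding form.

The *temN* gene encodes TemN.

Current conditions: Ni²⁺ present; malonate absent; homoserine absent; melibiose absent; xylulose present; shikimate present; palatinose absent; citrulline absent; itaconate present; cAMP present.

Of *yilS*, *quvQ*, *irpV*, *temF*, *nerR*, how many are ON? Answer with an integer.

Homoserine is absent, so LutB is inactive.
Citrulline is absent, so FubV is active.
With repressor FubV bound, *yilS* is not transcribed.
→ *yilS* is OFF.
Shikimate is present, so CilX is inactive.
Palatinose is absent, so VelD is inactive.
With no repressor bound, *quvQ* is transcribed.
→ *quvQ* is ON.
Ni²⁺ is present, so YilR is inactive.
cAMP is present, so QilC is active.
Required activator YilR is absent, so *irpV* is not transcribed.
→ *irpV* is OFF.
Xylulose is present, so YilX is active.
No repressor is bound and YilX is active, so *temN* is transcribed.
So TemN is produced and active.
Melibiose is absent, so GorH is active.
Activator TemN is present, so *temF* is transcribed.
→ *temF* is ON.
Itaconate is present, so CilD is active.
Malonate is absent, so VelM is active.
With repressor CilD bound, *nerR* is not transcribed.
→ *nerR* is OFF.
2 of the 5 genes are transcribed.

2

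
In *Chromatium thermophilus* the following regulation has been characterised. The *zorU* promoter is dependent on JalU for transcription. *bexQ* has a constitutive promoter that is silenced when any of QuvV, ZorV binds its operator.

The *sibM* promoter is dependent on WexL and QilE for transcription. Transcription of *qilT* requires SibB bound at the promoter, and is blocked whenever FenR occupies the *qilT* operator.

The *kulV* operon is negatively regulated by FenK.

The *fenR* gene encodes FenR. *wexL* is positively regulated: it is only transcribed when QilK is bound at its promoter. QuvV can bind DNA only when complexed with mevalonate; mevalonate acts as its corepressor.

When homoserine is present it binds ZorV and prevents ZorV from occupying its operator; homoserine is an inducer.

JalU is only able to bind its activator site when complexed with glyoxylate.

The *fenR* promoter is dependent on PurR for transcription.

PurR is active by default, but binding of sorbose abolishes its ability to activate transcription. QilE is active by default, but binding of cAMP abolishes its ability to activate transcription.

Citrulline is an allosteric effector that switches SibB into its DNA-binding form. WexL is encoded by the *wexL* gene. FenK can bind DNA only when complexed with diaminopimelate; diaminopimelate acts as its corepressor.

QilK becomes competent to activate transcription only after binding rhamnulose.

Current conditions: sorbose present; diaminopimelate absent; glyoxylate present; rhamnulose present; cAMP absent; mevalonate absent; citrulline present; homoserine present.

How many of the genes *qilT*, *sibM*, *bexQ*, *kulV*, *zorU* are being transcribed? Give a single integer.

5

Sorbose is present, so PurR is inactive.
Required activator PurR is absent, so *fenR* is not transcribed.
So FenR is not produced.
Citrulline is present, so SibB is active.
No repressor is bound and SibB is active, so *qilT* is transcribed.
→ *qilT* is ON.
Rhamnulose is present, so QilK is active.
No repressor is bound and QilK is active, so *wexL* is transcribed.
So WexL is produced and active.
cAMP is absent, so QilE is active.
No repressor is bound and WexL and QilE are active, so *sibM* is transcribed.
→ *sibM* is ON.
Mevalonate is absent, so QuvV is inactive.
Homoserine is present, so ZorV is inactive.
With no repressor bound, *bexQ* is transcribed.
→ *bexQ* is ON.
Diaminopimelate is absent, so FenK is inactive.
With no repressor bound, *kulV* is transcribed.
→ *kulV* is ON.
Glyoxylate is present, so JalU is active.
No repressor is bound and JalU is active, so *zorU* is transcribed.
→ *zorU* is ON.
5 of the 5 genes are transcribed.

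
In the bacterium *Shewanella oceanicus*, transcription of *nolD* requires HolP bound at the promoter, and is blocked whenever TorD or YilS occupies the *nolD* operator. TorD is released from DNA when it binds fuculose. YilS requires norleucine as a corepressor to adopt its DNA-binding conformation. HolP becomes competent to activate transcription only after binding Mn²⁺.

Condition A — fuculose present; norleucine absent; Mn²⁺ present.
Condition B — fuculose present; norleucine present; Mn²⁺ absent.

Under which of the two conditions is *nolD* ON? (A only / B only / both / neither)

A only

Condition A:
Fuculose is present, so TorD is inactive.
Norleucine is absent, so YilS is inactive.
Mn²⁺ is present, so HolP is active.
No repressor is bound and HolP is active, so *nolD* is transcribed.
→ *nolD* is ON in A.
Condition B:
Fuculose is present, so TorD is inactive.
Norleucine is present, so YilS is active.
Mn²⁺ is absent, so HolP is inactive.
With repressor YilS bound, *nolD* is not transcribed.
→ *nolD* is OFF in B.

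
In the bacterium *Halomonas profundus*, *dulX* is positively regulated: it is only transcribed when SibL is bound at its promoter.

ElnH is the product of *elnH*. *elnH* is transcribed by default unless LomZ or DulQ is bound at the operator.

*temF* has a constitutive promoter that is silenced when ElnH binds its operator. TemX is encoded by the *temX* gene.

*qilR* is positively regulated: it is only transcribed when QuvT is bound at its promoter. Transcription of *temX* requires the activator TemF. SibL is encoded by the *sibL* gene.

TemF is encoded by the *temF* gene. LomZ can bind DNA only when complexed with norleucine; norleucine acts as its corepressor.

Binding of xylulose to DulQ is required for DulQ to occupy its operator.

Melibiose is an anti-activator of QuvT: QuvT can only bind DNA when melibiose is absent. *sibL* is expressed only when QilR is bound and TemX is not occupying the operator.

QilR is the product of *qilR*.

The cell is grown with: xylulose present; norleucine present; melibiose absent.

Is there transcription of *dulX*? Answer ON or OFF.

Norleucine is present, so LomZ is active.
Xylulose is present, so DulQ is active.
With repressor LomZ bound, *elnH* is not transcribed.
So ElnH is not produced.
With no repressor bound, *temF* is transcribed.
So TemF is produced and active.
No repressor is bound and TemF is active, so *temX* is transcribed.
So TemX is produced and active.
Melibiose is absent, so QuvT is active.
No repressor is bound and QuvT is active, so *qilR* is transcribed.
So QilR is produced and active.
With repressor TemX bound, *sibL* is not transcribed.
So SibL is not produced.
Required activator SibL is absent, so *dulX* is not transcribed.

OFF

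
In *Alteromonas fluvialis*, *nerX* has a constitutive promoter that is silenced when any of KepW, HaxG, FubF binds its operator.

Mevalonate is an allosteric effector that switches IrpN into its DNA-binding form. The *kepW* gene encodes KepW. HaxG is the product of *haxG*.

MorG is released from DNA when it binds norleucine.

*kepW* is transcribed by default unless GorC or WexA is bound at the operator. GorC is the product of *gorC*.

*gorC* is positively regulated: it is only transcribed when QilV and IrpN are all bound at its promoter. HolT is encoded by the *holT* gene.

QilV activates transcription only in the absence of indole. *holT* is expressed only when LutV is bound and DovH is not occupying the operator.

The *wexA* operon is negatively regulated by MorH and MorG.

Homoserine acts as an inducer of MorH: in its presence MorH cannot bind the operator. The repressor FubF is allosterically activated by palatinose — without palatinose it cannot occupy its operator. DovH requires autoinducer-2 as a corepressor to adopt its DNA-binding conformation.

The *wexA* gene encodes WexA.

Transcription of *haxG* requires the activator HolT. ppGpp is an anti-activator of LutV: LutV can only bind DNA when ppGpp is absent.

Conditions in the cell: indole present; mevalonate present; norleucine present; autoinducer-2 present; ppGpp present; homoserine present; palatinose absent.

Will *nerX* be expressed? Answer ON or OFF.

Indole is present, so QilV is inactive.
Mevalonate is present, so IrpN is active.
Required activator QilV is absent, so *gorC* is not transcribed.
So GorC is not produced.
Homoserine is present, so MorH is inactive.
Norleucine is present, so MorG is inactive.
With no repressor bound, *wexA* is transcribed.
So WexA is produced and active.
With repressor WexA bound, *kepW* is not transcribed.
So KepW is not produced.
ppGpp is present, so LutV is inactive.
Autoinducer-2 is present, so DovH is active.
With repressor DovH bound, *holT* is not transcribed.
So HolT is not produced.
Required activator HolT is absent, so *haxG* is not transcribed.
So HaxG is not produced.
Palatinose is absent, so FubF is inactive.
With no repressor bound, *nerX* is transcribed.

ON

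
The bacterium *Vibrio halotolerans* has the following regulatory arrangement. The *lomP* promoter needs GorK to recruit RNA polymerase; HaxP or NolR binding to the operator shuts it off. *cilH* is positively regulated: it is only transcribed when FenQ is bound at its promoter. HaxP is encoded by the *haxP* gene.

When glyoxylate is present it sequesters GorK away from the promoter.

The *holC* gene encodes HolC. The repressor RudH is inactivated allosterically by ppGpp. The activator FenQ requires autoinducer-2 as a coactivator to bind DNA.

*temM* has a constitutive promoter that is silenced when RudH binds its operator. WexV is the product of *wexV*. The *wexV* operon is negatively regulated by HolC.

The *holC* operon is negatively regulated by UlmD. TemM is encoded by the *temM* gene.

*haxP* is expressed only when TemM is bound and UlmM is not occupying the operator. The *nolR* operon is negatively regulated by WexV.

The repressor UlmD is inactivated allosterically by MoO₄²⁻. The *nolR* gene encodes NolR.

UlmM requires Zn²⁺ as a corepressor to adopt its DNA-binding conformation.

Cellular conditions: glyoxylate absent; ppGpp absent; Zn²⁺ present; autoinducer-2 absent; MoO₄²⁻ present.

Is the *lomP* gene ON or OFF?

ppGpp is absent, so RudH is active.
With repressor RudH bound, *temM* is not transcribed.
So TemM is not produced.
Zn²⁺ is present, so UlmM is active.
With repressor UlmM bound, *haxP* is not transcribed.
So HaxP is not produced.
Glyoxylate is absent, so GorK is active.
MoO₄²⁻ is present, so UlmD is inactive.
With no repressor bound, *holC* is transcribed.
So HolC is produced and active.
With repressor HolC bound, *wexV* is not transcribed.
So WexV is not produced.
With no repressor bound, *nolR* is transcribed.
So NolR is produced and active.
With repressor NolR bound, *lomP* is not transcribed.

OFF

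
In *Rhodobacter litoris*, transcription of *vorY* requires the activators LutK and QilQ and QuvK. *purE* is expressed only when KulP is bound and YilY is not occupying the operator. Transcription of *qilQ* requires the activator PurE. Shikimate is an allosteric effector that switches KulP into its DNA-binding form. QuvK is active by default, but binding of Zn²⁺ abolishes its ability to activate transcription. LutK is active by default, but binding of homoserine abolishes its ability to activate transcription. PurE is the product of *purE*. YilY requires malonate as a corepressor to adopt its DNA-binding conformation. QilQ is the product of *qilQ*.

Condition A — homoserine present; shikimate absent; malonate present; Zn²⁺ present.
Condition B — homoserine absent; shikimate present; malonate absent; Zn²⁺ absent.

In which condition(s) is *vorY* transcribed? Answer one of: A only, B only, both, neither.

Condition A:
Homoserine is present, so LutK is inactive.
Shikimate is absent, so KulP is inactive.
Malonate is present, so YilY is active.
With repressor YilY bound, *purE* is not transcribed.
So PurE is not produced.
Required activator PurE is absent, so *qilQ* is not transcribed.
So QilQ is not produced.
Zn²⁺ is present, so QuvK is inactive.
Required activator LutK is absent, so *vorY* is not transcribed.
→ *vorY* is OFF in A.
Condition B:
Homoserine is absent, so LutK is active.
Shikimate is present, so KulP is active.
Malonate is absent, so YilY is inactive.
No repressor is bound and KulP is active, so *purE* is transcribed.
So PurE is produced and active.
No repressor is bound and PurE is active, so *qilQ* is transcribed.
So QilQ is produced and active.
Zn²⁺ is absent, so QuvK is active.
No repressor is bound and LutK and QilQ and QuvK are active, so *vorY* is transcribed.
→ *vorY* is ON in B.

B only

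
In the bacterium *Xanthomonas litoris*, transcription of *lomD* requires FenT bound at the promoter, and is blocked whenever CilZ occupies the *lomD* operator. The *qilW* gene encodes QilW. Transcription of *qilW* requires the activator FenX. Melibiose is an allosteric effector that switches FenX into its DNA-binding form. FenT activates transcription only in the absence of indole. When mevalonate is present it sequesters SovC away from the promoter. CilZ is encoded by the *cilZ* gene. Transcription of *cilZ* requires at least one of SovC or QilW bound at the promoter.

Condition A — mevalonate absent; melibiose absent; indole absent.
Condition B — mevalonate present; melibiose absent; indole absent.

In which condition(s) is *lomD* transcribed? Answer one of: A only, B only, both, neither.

B only

Condition A:
Mevalonate is absent, so SovC is active.
Melibiose is absent, so FenX is inactive.
Required activator FenX is absent, so *qilW* is not transcribed.
So QilW is not produced.
Activator SovC is present, so *cilZ* is transcribed.
So CilZ is produced and active.
Indole is absent, so FenT is active.
With repressor CilZ bound, *lomD* is not transcribed.
→ *lomD* is OFF in A.
Condition B:
Mevalonate is present, so SovC is inactive.
Melibiose is absent, so FenX is inactive.
Required activator FenX is absent, so *qilW* is not transcribed.
So QilW is not produced.
No activator is available at the *cilZ* promoter, so *cilZ* is not transcribed.
So CilZ is not produced.
Indole is absent, so FenT is active.
No repressor is bound and FenT is active, so *lomD* is transcribed.
→ *lomD* is ON in B.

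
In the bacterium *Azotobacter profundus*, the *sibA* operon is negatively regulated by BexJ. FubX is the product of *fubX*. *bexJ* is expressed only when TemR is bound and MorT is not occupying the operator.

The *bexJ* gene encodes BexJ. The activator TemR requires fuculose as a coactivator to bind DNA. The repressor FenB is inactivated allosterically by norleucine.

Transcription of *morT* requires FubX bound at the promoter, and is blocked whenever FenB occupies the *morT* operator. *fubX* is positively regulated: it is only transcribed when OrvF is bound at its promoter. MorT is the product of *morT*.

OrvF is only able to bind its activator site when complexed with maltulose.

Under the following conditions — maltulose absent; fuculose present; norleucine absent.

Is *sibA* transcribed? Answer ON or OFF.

OFF

Maltulose is absent, so OrvF is inactive.
Required activator OrvF is absent, so *fubX* is not transcribed.
So FubX is not produced.
Norleucine is absent, so FenB is active.
With repressor FenB bound, *morT* is not transcribed.
So MorT is not produced.
Fuculose is present, so TemR is active.
No repressor is bound and TemR is active, so *bexJ* is transcribed.
So BexJ is produced and active.
With repressor BexJ bound, *sibA* is not transcribed.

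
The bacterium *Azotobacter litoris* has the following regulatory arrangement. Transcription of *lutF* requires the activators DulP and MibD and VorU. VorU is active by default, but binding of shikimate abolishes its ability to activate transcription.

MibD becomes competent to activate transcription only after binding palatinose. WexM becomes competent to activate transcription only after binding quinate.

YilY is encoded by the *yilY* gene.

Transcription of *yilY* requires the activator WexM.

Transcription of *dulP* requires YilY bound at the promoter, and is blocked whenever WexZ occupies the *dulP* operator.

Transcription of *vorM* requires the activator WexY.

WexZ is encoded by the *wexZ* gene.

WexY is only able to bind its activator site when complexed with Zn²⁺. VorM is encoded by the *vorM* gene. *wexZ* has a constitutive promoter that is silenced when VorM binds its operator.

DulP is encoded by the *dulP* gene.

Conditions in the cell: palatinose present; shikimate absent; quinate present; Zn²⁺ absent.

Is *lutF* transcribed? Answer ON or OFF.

Zn²⁺ is absent, so WexY is inactive.
Required activator WexY is absent, so *vorM* is not transcribed.
So VorM is not produced.
With no repressor bound, *wexZ* is transcribed.
So WexZ is produced and active.
Quinate is present, so WexM is active.
No repressor is bound and WexM is active, so *yilY* is transcribed.
So YilY is produced and active.
With repressor WexZ bound, *dulP* is not transcribed.
So DulP is not produced.
Palatinose is present, so MibD is active.
Shikimate is absent, so VorU is active.
Required activator DulP is absent, so *lutF* is not transcribed.

OFF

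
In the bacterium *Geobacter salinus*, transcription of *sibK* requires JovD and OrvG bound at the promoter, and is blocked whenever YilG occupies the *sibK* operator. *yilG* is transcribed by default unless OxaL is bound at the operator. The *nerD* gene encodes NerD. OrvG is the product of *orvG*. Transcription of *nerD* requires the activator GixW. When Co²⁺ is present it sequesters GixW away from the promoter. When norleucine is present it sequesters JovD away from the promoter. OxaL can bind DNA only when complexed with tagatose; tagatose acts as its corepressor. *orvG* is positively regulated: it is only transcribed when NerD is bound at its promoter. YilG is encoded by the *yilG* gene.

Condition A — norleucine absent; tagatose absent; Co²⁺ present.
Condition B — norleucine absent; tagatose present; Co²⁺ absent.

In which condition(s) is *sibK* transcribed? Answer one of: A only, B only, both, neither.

B only

Condition A:
Norleucine is absent, so JovD is active.
Tagatose is absent, so OxaL is inactive.
With no repressor bound, *yilG* is transcribed.
So YilG is produced and active.
Co²⁺ is present, so GixW is inactive.
Required activator GixW is absent, so *nerD* is not transcribed.
So NerD is not produced.
Required activator NerD is absent, so *orvG* is not transcribed.
So OrvG is not produced.
With repressor YilG bound, *sibK* is not transcribed.
→ *sibK* is OFF in A.
Condition B:
Norleucine is absent, so JovD is active.
Tagatose is present, so OxaL is active.
With repressor OxaL bound, *yilG* is not transcribed.
So YilG is not produced.
Co²⁺ is absent, so GixW is active.
No repressor is bound and GixW is active, so *nerD* is transcribed.
So NerD is produced and active.
No repressor is bound and NerD is active, so *orvG* is transcribed.
So OrvG is produced and active.
No repressor is bound and JovD and OrvG are active, so *sibK* is transcribed.
→ *sibK* is ON in B.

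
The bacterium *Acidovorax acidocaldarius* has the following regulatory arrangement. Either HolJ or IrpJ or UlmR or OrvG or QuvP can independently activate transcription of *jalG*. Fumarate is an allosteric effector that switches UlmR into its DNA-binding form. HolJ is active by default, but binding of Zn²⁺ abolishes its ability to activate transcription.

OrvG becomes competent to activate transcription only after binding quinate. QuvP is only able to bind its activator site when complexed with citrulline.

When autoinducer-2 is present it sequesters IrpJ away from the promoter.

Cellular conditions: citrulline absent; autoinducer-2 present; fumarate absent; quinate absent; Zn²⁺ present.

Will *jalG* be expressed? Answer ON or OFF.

OFF

Zn²⁺ is present, so HolJ is inactive.
Autoinducer-2 is present, so IrpJ is inactive.
Fumarate is absent, so UlmR is inactive.
Quinate is absent, so OrvG is inactive.
Citrulline is absent, so QuvP is inactive.
No activator is available at the *jalG* promoter, so *jalG* is not transcribed.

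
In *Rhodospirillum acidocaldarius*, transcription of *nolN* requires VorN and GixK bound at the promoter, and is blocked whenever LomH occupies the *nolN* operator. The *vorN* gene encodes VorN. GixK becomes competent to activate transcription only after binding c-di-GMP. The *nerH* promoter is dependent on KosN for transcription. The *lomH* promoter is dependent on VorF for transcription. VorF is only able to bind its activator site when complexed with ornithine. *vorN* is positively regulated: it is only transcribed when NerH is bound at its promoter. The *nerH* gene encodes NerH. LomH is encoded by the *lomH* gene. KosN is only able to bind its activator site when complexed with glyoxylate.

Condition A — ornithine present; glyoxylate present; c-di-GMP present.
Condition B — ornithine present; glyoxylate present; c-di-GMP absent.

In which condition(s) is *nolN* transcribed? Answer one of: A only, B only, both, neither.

Condition A:
Ornithine is present, so VorF is active.
No repressor is bound and VorF is active, so *lomH* is transcribed.
So LomH is produced and active.
Glyoxylate is present, so KosN is active.
No repressor is bound and KosN is active, so *nerH* is transcribed.
So NerH is produced and active.
No repressor is bound and NerH is active, so *vorN* is transcribed.
So VorN is produced and active.
c-di-GMP is present, so GixK is active.
With repressor LomH bound, *nolN* is not transcribed.
→ *nolN* is OFF in A.
Condition B:
Ornithine is present, so VorF is active.
No repressor is bound and VorF is active, so *lomH* is transcribed.
So LomH is produced and active.
Glyoxylate is present, so KosN is active.
No repressor is bound and KosN is active, so *nerH* is transcribed.
So NerH is produced and active.
No repressor is bound and NerH is active, so *vorN* is transcribed.
So VorN is produced and active.
c-di-GMP is absent, so GixK is inactive.
With repressor LomH bound, *nolN* is not transcribed.
→ *nolN* is OFF in B.

neither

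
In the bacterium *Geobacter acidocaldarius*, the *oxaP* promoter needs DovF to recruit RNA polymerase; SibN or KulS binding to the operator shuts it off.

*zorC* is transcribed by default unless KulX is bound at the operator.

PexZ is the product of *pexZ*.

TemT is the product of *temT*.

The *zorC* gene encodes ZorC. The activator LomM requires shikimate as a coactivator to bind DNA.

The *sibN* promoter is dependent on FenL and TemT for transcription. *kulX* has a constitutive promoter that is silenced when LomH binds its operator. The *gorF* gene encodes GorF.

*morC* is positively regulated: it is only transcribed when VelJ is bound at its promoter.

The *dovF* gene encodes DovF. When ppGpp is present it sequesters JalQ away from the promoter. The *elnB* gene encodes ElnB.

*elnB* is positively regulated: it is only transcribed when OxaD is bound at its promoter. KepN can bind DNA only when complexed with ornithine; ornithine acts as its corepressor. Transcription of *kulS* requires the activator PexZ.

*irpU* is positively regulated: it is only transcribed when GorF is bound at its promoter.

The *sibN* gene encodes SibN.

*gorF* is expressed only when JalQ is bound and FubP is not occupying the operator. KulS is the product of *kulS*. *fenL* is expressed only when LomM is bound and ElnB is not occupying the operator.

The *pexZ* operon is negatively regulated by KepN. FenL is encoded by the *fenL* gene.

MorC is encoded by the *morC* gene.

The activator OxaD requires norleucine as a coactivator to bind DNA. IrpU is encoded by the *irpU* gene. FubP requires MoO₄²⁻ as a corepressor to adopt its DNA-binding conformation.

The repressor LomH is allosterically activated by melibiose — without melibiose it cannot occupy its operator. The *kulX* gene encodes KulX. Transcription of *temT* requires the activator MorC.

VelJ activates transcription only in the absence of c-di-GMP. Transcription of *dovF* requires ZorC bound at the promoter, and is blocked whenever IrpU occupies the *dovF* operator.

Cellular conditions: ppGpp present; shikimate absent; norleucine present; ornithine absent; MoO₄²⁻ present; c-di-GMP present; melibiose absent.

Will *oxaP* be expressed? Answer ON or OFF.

Norleucine is present, so OxaD is active.
No repressor is bound and OxaD is active, so *elnB* is transcribed.
So ElnB is produced and active.
Shikimate is absent, so LomM is inactive.
With repressor ElnB bound, *fenL* is not transcribed.
So FenL is not produced.
c-di-GMP is present, so VelJ is inactive.
Required activator VelJ is absent, so *morC* is not transcribed.
So MorC is not produced.
Required activator MorC is absent, so *temT* is not transcribed.
So TemT is not produced.
Required activator FenL is absent, so *sibN* is not transcribed.
So SibN is not produced.
ppGpp is present, so JalQ is inactive.
MoO₄²⁻ is present, so FubP is active.
With repressor FubP bound, *gorF* is not transcribed.
So GorF is not produced.
Required activator GorF is absent, so *irpU* is not transcribed.
So IrpU is not produced.
Melibiose is absent, so LomH is inactive.
With no repressor bound, *kulX* is transcribed.
So KulX is produced and active.
With repressor KulX bound, *zorC* is not transcribed.
So ZorC is not produced.
Required activator ZorC is absent, so *dovF* is not transcribed.
So DovF is not produced.
Ornithine is absent, so KepN is inactive.
With no repressor bound, *pexZ* is transcribed.
So PexZ is produced and active.
No repressor is bound and PexZ is active, so *kulS* is transcribed.
So KulS is produced and active.
With repressor KulS bound, *oxaP* is not transcribed.

OFF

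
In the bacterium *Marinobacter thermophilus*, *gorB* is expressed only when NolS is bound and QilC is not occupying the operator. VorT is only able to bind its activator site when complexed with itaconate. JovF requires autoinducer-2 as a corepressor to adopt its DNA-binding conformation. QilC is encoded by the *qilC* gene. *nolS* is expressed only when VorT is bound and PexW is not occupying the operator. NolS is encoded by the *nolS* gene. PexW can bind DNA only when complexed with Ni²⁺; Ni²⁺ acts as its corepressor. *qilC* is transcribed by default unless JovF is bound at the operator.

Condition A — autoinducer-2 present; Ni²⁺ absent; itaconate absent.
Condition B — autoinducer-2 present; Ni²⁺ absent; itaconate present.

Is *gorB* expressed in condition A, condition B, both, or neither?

B only

Condition A:
Autoinducer-2 is present, so JovF is active.
With repressor JovF bound, *qilC* is not transcribed.
So QilC is not produced.
Ni²⁺ is absent, so PexW is inactive.
Itaconate is absent, so VorT is inactive.
Required activator VorT is absent, so *nolS* is not transcribed.
So NolS is not produced.
Required activator NolS is absent, so *gorB* is not transcribed.
→ *gorB* is OFF in A.
Condition B:
Autoinducer-2 is present, so JovF is active.
With repressor JovF bound, *qilC* is not transcribed.
So QilC is not produced.
Ni²⁺ is absent, so PexW is inactive.
Itaconate is present, so VorT is active.
No repressor is bound and VorT is active, so *nolS* is transcribed.
So NolS is produced and active.
No repressor is bound and NolS is active, so *gorB* is transcribed.
→ *gorB* is ON in B.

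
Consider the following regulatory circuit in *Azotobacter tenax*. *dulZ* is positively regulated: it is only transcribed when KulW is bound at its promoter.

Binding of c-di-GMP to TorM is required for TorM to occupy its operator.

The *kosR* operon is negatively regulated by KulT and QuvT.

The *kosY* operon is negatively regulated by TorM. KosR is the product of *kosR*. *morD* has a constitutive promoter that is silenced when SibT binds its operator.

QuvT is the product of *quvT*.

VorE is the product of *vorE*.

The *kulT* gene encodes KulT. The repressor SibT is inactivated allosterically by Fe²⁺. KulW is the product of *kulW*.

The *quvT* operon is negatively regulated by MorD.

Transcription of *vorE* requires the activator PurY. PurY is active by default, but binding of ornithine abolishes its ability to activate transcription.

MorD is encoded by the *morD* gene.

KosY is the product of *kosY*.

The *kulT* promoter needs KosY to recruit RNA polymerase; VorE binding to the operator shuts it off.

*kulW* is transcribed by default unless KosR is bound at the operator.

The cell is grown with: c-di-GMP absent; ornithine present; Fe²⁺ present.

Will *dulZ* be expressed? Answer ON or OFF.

ON

Ornithine is present, so PurY is inactive.
Required activator PurY is absent, so *vorE* is not transcribed.
So VorE is not produced.
c-di-GMP is absent, so TorM is inactive.
With no repressor bound, *kosY* is transcribed.
So KosY is produced and active.
No repressor is bound and KosY is active, so *kulT* is transcribed.
So KulT is produced and active.
Fe²⁺ is present, so SibT is inactive.
With no repressor bound, *morD* is transcribed.
So MorD is produced and active.
With repressor MorD bound, *quvT* is not transcribed.
So QuvT is not produced.
With repressor KulT bound, *kosR* is not transcribed.
So KosR is not produced.
With no repressor bound, *kulW* is transcribed.
So KulW is produced and active.
No repressor is bound and KulW is active, so *dulZ* is transcribed.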